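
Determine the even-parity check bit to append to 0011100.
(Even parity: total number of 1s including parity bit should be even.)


Number of 1s in data: 3
Parity bit: 1

1


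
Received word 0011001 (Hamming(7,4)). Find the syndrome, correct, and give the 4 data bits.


Syndrome = 0: no error detected

Data: 1001 (no errors)


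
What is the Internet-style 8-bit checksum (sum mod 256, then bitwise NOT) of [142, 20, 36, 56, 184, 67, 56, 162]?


Sum = 723 mod 256 = 211
Complement = 44

44


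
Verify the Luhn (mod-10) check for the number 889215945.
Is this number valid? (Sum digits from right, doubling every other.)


Luhn sum = 52
52 mod 10 = 2

Invalid (Luhn sum mod 10 = 2)


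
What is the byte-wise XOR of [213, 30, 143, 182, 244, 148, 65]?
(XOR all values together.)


XOR chain: 213 ^ 30 ^ 143 ^ 182 ^ 244 ^ 148 ^ 65 = 211

211


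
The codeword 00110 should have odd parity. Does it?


Number of 1s: 2

No, parity error (2 ones)


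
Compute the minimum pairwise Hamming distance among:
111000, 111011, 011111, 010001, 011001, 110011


Comparing all pairs, minimum distance: 1
Can detect 0 errors, correct 0 errors

1


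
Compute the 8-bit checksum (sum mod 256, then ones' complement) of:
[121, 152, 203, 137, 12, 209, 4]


Sum = 838 mod 256 = 70
Complement = 185

185


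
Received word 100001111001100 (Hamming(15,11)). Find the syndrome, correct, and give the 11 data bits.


Syndrome = 0: no error detected

Data: 00111001100 (no errors)


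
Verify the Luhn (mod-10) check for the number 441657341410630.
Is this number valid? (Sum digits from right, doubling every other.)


Luhn sum = 59
59 mod 10 = 9

Invalid (Luhn sum mod 10 = 9)


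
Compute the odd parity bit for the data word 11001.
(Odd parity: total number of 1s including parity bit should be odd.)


Number of 1s in data: 3
Parity bit: 0

0


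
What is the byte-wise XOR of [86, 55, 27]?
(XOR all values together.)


XOR chain: 86 ^ 55 ^ 27 = 122

122


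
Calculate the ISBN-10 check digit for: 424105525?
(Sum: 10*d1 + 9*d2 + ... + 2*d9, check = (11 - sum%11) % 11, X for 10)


Weighted sum: 158
158 mod 11 = 4

Check digit: 7


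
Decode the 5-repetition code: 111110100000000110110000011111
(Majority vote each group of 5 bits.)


Groups: 11111, 01000, 00000, 11011, 00000, 11111
Majority votes: 100101

100101


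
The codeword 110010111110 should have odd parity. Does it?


Number of 1s: 8

No, parity error (8 ones)


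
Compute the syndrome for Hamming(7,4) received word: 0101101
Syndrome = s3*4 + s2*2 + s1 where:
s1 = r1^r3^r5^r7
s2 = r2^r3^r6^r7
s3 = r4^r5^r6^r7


s1=0, s2=0, s3=1

Syndrome = 4 (error at position 4)


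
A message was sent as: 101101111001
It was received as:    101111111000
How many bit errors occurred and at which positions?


XOR: 000010000001

2 error(s) at position(s): 4, 11


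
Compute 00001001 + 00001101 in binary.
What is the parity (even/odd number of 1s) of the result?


00001001 = 9
00001101 = 13
Sum = 22 = 10110
1s count = 3

odd parity (3 ones in 10110)


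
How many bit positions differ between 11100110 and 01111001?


XOR: 10011111
Count of 1s: 6

6


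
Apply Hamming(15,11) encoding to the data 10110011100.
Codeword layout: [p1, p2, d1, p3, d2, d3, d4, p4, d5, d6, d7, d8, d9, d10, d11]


Parity bits: p1=0, p2=0, p3=0, p4=1

001001110011100


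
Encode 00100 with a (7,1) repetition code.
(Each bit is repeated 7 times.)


Each bit -> 7 copies

00000000000000111111100000000000000


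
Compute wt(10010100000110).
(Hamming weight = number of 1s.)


Counting 1s in 10010100000110

5


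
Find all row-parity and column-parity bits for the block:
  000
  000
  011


Row parities: 000
Column parities: 011

Row P: 000, Col P: 011, Corner: 0


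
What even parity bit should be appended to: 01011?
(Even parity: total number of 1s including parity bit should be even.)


Number of 1s in data: 3
Parity bit: 1

1


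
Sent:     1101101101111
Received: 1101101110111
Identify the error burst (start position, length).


XOR: 0000000011000

Burst at position 8, length 2


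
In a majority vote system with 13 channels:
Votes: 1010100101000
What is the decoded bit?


Ones: 5 out of 13
Threshold: 7

0 (5/13 voted 1)


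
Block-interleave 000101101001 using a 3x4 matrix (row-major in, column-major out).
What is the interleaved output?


Matrix:
  0001
  0110
  1001
Read columns: 001010010101

001010010101


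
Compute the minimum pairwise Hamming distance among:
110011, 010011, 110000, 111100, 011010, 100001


Comparing all pairs, minimum distance: 1
Can detect 0 errors, correct 0 errors

1


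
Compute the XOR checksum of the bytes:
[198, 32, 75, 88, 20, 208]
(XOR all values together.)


XOR chain: 198 ^ 32 ^ 75 ^ 88 ^ 20 ^ 208 = 49

49


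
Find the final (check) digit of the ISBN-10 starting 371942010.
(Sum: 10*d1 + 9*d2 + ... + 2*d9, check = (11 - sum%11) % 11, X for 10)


Weighted sum: 201
201 mod 11 = 3

Check digit: 8


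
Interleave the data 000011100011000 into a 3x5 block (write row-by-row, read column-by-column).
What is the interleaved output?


Matrix:
  00001
  11000
  11000
Read columns: 011011000000100

011011000000100


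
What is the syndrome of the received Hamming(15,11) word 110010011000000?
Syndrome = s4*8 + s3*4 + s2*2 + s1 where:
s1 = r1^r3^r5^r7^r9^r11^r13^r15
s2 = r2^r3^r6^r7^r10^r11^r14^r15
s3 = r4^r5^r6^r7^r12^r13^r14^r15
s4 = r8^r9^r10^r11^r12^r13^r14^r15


s1=1, s2=1, s3=1, s4=0

Syndrome = 7 (error at position 7)


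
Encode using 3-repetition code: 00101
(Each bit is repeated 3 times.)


Each bit -> 3 copies

000000111000111


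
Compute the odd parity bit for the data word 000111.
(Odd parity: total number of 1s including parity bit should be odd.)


Number of 1s in data: 3
Parity bit: 0

0


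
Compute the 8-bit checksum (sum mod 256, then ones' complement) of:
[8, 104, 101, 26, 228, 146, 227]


Sum = 840 mod 256 = 72
Complement = 183

183


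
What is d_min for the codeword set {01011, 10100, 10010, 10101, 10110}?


Comparing all pairs, minimum distance: 1
Can detect 0 errors, correct 0 errors

1


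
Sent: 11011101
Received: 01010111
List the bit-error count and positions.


XOR: 10001010

3 error(s) at position(s): 0, 4, 6


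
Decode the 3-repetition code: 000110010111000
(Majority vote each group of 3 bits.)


Groups: 000, 110, 010, 111, 000
Majority votes: 01010

01010


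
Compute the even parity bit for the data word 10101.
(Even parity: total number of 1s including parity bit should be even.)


Number of 1s in data: 3
Parity bit: 1

1


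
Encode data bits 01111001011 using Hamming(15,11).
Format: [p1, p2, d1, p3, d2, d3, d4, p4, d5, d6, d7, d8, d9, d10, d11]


Parity bits: p1=0, p2=0, p3=0, p4=0

000011101001011


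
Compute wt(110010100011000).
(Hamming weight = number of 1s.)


Counting 1s in 110010100011000

6


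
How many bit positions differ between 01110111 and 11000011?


XOR: 10110100
Count of 1s: 4

4


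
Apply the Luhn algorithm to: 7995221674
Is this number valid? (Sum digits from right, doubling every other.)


Luhn sum = 51
51 mod 10 = 1

Invalid (Luhn sum mod 10 = 1)


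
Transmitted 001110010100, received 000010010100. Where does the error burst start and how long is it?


XOR: 001100000000

Burst at position 2, length 2


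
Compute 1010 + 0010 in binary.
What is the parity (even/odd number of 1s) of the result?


1010 = 10
0010 = 2
Sum = 12 = 1100
1s count = 2

even parity (2 ones in 1100)


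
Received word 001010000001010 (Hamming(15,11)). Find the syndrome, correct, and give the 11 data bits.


Syndrome = 4: error at position 4

Data: 11000001010 (corrected bit 4)


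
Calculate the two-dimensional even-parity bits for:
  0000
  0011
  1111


Row parities: 000
Column parities: 1100

Row P: 000, Col P: 1100, Corner: 0


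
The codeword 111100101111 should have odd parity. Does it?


Number of 1s: 9

Yes, parity is correct (9 ones)


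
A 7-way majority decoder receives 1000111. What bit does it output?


Ones: 4 out of 7
Threshold: 4

1 (4/7 voted 1)


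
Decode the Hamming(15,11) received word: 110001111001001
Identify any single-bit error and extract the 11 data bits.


Syndrome = 0: no error detected

Data: 00111001001 (no errors)


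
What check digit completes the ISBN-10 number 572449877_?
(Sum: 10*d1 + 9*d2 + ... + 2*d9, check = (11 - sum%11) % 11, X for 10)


Weighted sum: 293
293 mod 11 = 7

Check digit: 4


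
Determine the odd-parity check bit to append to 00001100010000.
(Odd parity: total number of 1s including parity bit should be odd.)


Number of 1s in data: 3
Parity bit: 0

0


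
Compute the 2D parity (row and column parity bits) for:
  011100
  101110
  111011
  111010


Row parities: 1010
Column parities: 110011

Row P: 1010, Col P: 110011, Corner: 0


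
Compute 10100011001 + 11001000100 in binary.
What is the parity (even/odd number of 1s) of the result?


10100011001 = 1305
11001000100 = 1604
Sum = 2909 = 101101011101
1s count = 8

even parity (8 ones in 101101011101)


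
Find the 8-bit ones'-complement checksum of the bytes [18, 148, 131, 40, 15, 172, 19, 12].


Sum = 555 mod 256 = 43
Complement = 212

212


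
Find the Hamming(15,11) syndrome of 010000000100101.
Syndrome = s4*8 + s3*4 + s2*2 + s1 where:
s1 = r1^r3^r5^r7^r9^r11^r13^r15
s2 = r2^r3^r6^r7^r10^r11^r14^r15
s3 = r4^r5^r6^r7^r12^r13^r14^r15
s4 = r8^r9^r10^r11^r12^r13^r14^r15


s1=0, s2=1, s3=0, s4=1

Syndrome = 10 (error at position 10)


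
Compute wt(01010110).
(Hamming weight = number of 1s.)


Counting 1s in 01010110

4


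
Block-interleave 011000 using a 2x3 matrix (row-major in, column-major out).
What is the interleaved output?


Matrix:
  011
  000
Read columns: 001010

001010


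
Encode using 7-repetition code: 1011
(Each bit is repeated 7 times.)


Each bit -> 7 copies

1111111000000011111111111111


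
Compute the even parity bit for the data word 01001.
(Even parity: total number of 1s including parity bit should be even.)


Number of 1s in data: 2
Parity bit: 0

0


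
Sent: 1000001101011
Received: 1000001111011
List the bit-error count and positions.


XOR: 0000000010000

1 error(s) at position(s): 8


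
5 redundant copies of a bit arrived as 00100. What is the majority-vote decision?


Ones: 1 out of 5
Threshold: 3

0 (1/5 voted 1)


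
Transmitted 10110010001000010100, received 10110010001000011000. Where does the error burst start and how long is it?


XOR: 00000000000000001100

Burst at position 16, length 2


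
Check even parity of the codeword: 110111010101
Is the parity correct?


Number of 1s: 8

Yes, parity is correct (8 ones)


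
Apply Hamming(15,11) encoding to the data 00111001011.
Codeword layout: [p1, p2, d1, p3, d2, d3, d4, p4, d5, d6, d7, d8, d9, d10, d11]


Parity bits: p1=1, p2=0, p3=1, p4=0

100101101001011


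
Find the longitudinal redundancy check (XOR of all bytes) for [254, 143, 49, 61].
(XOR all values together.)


XOR chain: 254 ^ 143 ^ 49 ^ 61 = 125

125


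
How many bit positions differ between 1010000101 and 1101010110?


XOR: 0111010011
Count of 1s: 6

6


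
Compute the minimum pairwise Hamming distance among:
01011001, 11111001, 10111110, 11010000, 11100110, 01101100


Comparing all pairs, minimum distance: 2
Can detect 1 errors, correct 0 errors

2


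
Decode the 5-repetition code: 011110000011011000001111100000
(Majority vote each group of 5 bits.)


Groups: 01111, 00000, 11011, 00000, 11111, 00000
Majority votes: 101010

101010


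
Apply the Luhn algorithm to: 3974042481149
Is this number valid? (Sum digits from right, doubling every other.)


Luhn sum = 73
73 mod 10 = 3

Invalid (Luhn sum mod 10 = 3)


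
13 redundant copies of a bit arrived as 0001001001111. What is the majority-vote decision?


Ones: 6 out of 13
Threshold: 7

0 (6/13 voted 1)


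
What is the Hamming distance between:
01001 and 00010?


XOR: 01011
Count of 1s: 3

3


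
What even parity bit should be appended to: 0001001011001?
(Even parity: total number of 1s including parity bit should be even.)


Number of 1s in data: 5
Parity bit: 1

1


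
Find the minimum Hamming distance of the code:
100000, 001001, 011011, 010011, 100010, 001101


Comparing all pairs, minimum distance: 1
Can detect 0 errors, correct 0 errors

1


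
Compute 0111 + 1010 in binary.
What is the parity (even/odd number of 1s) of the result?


0111 = 7
1010 = 10
Sum = 17 = 10001
1s count = 2

even parity (2 ones in 10001)


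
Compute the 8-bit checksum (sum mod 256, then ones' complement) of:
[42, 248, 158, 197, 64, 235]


Sum = 944 mod 256 = 176
Complement = 79

79


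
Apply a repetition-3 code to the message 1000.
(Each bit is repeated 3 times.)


Each bit -> 3 copies

111000000000


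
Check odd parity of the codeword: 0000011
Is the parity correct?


Number of 1s: 2

No, parity error (2 ones)


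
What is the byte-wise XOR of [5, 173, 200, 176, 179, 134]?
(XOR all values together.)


XOR chain: 5 ^ 173 ^ 200 ^ 176 ^ 179 ^ 134 = 229

229


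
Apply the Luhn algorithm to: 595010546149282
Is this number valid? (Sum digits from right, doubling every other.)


Luhn sum = 65
65 mod 10 = 5

Invalid (Luhn sum mod 10 = 5)


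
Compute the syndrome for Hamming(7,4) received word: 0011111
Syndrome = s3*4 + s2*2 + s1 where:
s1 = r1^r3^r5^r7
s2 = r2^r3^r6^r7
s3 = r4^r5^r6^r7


s1=1, s2=1, s3=0

Syndrome = 3 (error at position 3)


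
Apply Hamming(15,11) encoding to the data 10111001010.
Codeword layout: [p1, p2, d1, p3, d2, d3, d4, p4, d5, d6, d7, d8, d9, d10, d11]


Parity bits: p1=1, p2=0, p3=0, p4=1

101001111001010


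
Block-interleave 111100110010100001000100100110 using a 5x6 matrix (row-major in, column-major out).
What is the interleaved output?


Matrix:
  111100
  110010
  100001
  000100
  100110
Read columns: 111011100010000100110100100100

111011100010000100110100100100


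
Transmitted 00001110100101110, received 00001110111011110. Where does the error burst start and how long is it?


XOR: 00000000011110000

Burst at position 9, length 4


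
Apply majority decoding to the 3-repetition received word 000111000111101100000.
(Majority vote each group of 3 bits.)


Groups: 000, 111, 000, 111, 101, 100, 000
Majority votes: 0101100

0101100


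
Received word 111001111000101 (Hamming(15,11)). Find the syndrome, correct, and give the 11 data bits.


Syndrome = 2: error at position 2

Data: 10111000101 (corrected bit 2)


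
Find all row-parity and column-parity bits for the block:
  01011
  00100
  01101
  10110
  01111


Row parities: 11110
Column parities: 11011

Row P: 11110, Col P: 11011, Corner: 0


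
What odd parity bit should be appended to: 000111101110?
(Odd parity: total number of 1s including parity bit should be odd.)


Number of 1s in data: 7
Parity bit: 0

0


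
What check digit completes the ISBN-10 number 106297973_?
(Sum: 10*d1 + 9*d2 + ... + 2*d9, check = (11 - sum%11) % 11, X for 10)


Weighted sum: 224
224 mod 11 = 4

Check digit: 7


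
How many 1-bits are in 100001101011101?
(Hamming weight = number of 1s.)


Counting 1s in 100001101011101

8


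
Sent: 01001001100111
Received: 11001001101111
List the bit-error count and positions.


XOR: 10000000001000

2 error(s) at position(s): 0, 10


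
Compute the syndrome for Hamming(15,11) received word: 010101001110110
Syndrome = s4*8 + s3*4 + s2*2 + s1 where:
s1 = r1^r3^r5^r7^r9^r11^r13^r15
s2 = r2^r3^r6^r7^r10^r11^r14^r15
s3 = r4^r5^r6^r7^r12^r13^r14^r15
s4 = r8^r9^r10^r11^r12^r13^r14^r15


s1=1, s2=1, s3=0, s4=1

Syndrome = 11 (error at position 11)


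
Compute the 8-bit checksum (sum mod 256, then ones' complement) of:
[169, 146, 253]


Sum = 568 mod 256 = 56
Complement = 199

199


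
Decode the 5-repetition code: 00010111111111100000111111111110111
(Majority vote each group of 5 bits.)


Groups: 00010, 11111, 11111, 00000, 11111, 11111, 10111
Majority votes: 0110111

0110111


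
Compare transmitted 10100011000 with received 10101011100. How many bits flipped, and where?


XOR: 00001000100

2 error(s) at position(s): 4, 8


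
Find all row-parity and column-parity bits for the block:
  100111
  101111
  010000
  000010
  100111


Row parities: 01110
Column parities: 111101

Row P: 01110, Col P: 111101, Corner: 1


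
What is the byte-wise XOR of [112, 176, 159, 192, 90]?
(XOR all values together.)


XOR chain: 112 ^ 176 ^ 159 ^ 192 ^ 90 = 197

197


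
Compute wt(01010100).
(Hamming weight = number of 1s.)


Counting 1s in 01010100

3


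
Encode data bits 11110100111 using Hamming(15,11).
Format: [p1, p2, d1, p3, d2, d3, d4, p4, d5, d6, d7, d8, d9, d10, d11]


Parity bits: p1=1, p2=0, p3=0, p4=0

101011100100111


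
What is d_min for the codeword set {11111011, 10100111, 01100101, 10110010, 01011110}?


Comparing all pairs, minimum distance: 3
Can detect 2 errors, correct 1 errors

3


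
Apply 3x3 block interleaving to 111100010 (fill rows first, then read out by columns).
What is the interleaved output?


Matrix:
  111
  100
  010
Read columns: 110101100

110101100


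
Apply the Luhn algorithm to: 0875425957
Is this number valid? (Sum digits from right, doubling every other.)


Luhn sum = 46
46 mod 10 = 6

Invalid (Luhn sum mod 10 = 6)


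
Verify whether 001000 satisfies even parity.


Number of 1s: 1

No, parity error (1 ones)


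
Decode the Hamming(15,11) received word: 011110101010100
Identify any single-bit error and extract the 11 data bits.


Syndrome = 8: error at position 8

Data: 11011010100 (corrected bit 8)


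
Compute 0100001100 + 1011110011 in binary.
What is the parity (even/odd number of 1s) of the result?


0100001100 = 268
1011110011 = 755
Sum = 1023 = 1111111111
1s count = 10

even parity (10 ones in 1111111111)


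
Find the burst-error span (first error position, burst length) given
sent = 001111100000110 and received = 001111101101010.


XOR: 000000001101100

Burst at position 8, length 5


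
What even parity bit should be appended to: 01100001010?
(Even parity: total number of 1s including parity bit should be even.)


Number of 1s in data: 4
Parity bit: 0

0


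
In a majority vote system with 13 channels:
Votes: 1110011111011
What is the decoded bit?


Ones: 10 out of 13
Threshold: 7

1 (10/13 voted 1)


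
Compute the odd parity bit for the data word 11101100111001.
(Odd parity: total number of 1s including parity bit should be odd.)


Number of 1s in data: 9
Parity bit: 0

0


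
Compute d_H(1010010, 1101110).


XOR: 0111100
Count of 1s: 4

4


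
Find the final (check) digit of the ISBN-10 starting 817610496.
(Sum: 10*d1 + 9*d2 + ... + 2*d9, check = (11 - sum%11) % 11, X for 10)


Weighted sum: 248
248 mod 11 = 6

Check digit: 5


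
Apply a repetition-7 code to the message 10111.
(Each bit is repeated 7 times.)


Each bit -> 7 copies

11111110000000111111111111111111111


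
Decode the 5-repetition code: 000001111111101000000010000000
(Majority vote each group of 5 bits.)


Groups: 00000, 11111, 11101, 00000, 00100, 00000
Majority votes: 011000

011000


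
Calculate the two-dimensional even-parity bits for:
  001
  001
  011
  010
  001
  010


Row parities: 110111
Column parities: 010

Row P: 110111, Col P: 010, Corner: 1


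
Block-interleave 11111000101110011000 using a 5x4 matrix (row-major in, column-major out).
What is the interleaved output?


Matrix:
  1111
  1000
  1011
  1001
  1000
Read columns: 11111100001010010110

11111100001010010110


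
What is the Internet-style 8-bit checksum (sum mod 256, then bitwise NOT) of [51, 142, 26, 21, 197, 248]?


Sum = 685 mod 256 = 173
Complement = 82

82


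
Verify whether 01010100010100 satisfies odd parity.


Number of 1s: 5

Yes, parity is correct (5 ones)


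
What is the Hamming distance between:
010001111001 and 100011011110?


XOR: 110010100111
Count of 1s: 7

7


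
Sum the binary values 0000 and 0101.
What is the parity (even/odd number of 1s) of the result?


0000 = 0
0101 = 5
Sum = 5 = 101
1s count = 2

even parity (2 ones in 101)


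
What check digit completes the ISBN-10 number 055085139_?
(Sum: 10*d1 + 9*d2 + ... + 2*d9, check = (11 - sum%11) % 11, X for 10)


Weighted sum: 189
189 mod 11 = 2

Check digit: 9


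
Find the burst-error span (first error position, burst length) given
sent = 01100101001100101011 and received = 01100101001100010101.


XOR: 00000000000000111110

Burst at position 14, length 5


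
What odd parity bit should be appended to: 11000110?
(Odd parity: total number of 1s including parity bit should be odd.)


Number of 1s in data: 4
Parity bit: 1

1


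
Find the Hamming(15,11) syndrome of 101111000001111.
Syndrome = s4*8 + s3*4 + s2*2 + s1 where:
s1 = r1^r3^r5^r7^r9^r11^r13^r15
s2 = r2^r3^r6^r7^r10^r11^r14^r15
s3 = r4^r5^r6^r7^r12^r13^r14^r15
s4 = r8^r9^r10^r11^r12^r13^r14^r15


s1=1, s2=0, s3=1, s4=0

Syndrome = 5 (error at position 5)


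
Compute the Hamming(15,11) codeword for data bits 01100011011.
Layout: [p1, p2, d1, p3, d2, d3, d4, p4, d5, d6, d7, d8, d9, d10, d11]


Parity bits: p1=1, p2=0, p3=1, p4=0

100111000011011


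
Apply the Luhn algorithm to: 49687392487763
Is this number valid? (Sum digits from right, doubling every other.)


Luhn sum = 81
81 mod 10 = 1

Invalid (Luhn sum mod 10 = 1)


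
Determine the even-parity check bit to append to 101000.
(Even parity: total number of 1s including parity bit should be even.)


Number of 1s in data: 2
Parity bit: 0

0


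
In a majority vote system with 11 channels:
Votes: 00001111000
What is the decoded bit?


Ones: 4 out of 11
Threshold: 6

0 (4/11 voted 1)


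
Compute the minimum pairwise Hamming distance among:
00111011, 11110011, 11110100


Comparing all pairs, minimum distance: 3
Can detect 2 errors, correct 1 errors

3


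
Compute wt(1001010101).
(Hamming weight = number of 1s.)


Counting 1s in 1001010101

5


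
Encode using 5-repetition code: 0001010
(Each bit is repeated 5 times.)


Each bit -> 5 copies

00000000000000011111000001111100000


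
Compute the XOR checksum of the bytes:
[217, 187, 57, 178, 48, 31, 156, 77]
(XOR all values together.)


XOR chain: 217 ^ 187 ^ 57 ^ 178 ^ 48 ^ 31 ^ 156 ^ 77 = 23

23


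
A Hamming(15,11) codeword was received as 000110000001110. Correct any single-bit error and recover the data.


Syndrome = 14: error at position 14

Data: 01000001100 (corrected bit 14)


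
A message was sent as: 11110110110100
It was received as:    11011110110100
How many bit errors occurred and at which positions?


XOR: 00101000000000

2 error(s) at position(s): 2, 4


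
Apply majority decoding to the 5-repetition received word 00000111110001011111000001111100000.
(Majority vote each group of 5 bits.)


Groups: 00000, 11111, 00010, 11111, 00000, 11111, 00000
Majority votes: 0101010

0101010


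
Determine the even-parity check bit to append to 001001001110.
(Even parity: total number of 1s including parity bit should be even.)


Number of 1s in data: 5
Parity bit: 1

1


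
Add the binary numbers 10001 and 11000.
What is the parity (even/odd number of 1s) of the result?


10001 = 17
11000 = 24
Sum = 41 = 101001
1s count = 3

odd parity (3 ones in 101001)


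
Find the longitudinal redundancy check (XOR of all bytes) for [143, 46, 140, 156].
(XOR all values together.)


XOR chain: 143 ^ 46 ^ 140 ^ 156 = 177

177


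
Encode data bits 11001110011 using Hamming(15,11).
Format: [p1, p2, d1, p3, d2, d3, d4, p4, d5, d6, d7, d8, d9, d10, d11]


Parity bits: p1=1, p2=1, p3=1, p4=1

111110011110011


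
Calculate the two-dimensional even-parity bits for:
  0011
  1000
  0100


Row parities: 011
Column parities: 1111

Row P: 011, Col P: 1111, Corner: 0


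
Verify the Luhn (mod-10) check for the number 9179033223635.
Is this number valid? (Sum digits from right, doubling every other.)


Luhn sum = 65
65 mod 10 = 5

Invalid (Luhn sum mod 10 = 5)


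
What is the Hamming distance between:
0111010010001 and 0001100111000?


XOR: 0110110101001
Count of 1s: 7

7


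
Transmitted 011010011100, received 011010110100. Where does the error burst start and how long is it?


XOR: 000000101000

Burst at position 6, length 3


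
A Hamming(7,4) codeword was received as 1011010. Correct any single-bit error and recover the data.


Syndrome = 0: no error detected

Data: 1010 (no errors)


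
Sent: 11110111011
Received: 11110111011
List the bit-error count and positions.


XOR: 00000000000

0 errors (received matches sent)


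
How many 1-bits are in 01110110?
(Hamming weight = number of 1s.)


Counting 1s in 01110110

5


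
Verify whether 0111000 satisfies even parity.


Number of 1s: 3

No, parity error (3 ones)


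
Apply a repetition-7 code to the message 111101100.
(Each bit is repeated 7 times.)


Each bit -> 7 copies

111111111111111111111111111100000001111111111111100000000000000


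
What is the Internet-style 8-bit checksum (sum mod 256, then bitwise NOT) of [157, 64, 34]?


Sum = 255 mod 256 = 255
Complement = 0

0


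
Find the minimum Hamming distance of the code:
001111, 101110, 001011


Comparing all pairs, minimum distance: 1
Can detect 0 errors, correct 0 errors

1


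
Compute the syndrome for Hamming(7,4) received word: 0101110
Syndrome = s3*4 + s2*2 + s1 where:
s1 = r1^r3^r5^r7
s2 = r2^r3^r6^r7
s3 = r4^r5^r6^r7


s1=1, s2=0, s3=1

Syndrome = 5 (error at position 5)


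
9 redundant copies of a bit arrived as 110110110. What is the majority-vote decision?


Ones: 6 out of 9
Threshold: 5

1 (6/9 voted 1)


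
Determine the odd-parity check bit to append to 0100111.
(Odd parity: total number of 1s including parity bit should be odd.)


Number of 1s in data: 4
Parity bit: 1

1


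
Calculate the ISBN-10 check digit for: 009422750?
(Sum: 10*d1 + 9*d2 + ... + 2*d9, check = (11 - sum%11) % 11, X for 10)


Weighted sum: 165
165 mod 11 = 0

Check digit: 0


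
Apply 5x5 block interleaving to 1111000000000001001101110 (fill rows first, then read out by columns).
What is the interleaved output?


Matrix:
  11110
  00000
  00000
  10011
  01110
Read columns: 1001010001100011001100010

1001010001100011001100010


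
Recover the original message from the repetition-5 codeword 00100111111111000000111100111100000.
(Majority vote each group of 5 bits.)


Groups: 00100, 11111, 11110, 00000, 11110, 01111, 00000
Majority votes: 0110110

0110110


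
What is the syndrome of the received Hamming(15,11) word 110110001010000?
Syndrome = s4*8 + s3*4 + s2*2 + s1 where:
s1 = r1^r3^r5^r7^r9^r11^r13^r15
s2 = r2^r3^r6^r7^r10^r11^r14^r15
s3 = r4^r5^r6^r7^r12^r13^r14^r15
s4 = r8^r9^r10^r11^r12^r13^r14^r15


s1=0, s2=0, s3=0, s4=0

Syndrome = 0 (no error)


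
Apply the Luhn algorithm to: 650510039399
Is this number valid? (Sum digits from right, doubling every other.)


Luhn sum = 48
48 mod 10 = 8

Invalid (Luhn sum mod 10 = 8)


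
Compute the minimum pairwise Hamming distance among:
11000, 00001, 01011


Comparing all pairs, minimum distance: 2
Can detect 1 errors, correct 0 errors

2


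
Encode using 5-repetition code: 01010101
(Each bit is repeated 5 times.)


Each bit -> 5 copies

0000011111000001111100000111110000011111


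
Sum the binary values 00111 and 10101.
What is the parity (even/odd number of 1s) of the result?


00111 = 7
10101 = 21
Sum = 28 = 11100
1s count = 3

odd parity (3 ones in 11100)


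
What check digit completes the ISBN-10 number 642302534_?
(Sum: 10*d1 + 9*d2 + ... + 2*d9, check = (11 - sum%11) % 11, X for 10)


Weighted sum: 180
180 mod 11 = 4

Check digit: 7


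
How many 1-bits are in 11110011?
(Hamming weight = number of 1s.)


Counting 1s in 11110011

6


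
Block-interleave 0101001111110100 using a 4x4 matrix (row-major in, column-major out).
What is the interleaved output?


Matrix:
  0101
  0011
  1111
  0100
Read columns: 0010101101101110

0010101101101110


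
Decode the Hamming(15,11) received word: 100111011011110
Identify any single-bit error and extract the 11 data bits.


Syndrome = 3: error at position 3

Data: 11101011110 (corrected bit 3)


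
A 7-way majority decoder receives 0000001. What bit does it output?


Ones: 1 out of 7
Threshold: 4

0 (1/7 voted 1)


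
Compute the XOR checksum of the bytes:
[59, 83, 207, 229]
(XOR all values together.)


XOR chain: 59 ^ 83 ^ 207 ^ 229 = 66

66


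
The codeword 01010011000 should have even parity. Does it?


Number of 1s: 4

Yes, parity is correct (4 ones)


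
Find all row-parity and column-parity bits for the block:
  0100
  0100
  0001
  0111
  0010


Row parities: 11111
Column parities: 0100

Row P: 11111, Col P: 0100, Corner: 1


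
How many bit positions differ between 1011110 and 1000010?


XOR: 0011100
Count of 1s: 3

3


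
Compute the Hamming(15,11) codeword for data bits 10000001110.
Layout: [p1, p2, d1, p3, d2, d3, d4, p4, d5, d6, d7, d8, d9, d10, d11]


Parity bits: p1=0, p2=0, p3=1, p4=1

001100010001110


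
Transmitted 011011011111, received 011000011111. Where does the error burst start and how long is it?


XOR: 000011000000

Burst at position 4, length 2


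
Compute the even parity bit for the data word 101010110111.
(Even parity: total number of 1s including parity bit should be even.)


Number of 1s in data: 8
Parity bit: 0

0


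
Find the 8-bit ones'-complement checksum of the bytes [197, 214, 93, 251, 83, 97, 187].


Sum = 1122 mod 256 = 98
Complement = 157

157


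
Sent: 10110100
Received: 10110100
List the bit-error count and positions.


XOR: 00000000

0 errors (received matches sent)


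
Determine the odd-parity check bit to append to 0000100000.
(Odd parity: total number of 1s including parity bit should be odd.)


Number of 1s in data: 1
Parity bit: 0

0


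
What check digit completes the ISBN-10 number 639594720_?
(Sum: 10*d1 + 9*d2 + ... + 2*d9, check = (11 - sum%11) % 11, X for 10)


Weighted sum: 302
302 mod 11 = 5

Check digit: 6


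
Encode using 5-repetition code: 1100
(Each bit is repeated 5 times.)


Each bit -> 5 copies

11111111110000000000


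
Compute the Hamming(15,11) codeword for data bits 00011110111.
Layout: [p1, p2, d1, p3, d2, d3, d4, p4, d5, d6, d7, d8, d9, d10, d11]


Parity bits: p1=1, p2=1, p3=0, p4=0

110000101110111


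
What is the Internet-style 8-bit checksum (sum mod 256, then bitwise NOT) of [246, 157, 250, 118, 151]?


Sum = 922 mod 256 = 154
Complement = 101

101


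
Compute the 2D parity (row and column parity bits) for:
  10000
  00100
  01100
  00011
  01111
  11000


Row parities: 110000
Column parities: 01100

Row P: 110000, Col P: 01100, Corner: 0


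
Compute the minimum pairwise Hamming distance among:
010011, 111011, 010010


Comparing all pairs, minimum distance: 1
Can detect 0 errors, correct 0 errors

1


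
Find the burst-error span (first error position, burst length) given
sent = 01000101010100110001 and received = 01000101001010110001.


XOR: 00000000011110000000

Burst at position 9, length 4


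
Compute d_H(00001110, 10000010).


XOR: 10001100
Count of 1s: 3

3


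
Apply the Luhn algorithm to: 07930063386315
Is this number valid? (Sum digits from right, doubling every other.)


Luhn sum = 52
52 mod 10 = 2

Invalid (Luhn sum mod 10 = 2)


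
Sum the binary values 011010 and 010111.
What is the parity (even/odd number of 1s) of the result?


011010 = 26
010111 = 23
Sum = 49 = 110001
1s count = 3

odd parity (3 ones in 110001)


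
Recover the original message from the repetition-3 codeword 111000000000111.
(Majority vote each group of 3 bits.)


Groups: 111, 000, 000, 000, 111
Majority votes: 10001

10001


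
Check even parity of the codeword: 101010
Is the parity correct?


Number of 1s: 3

No, parity error (3 ones)


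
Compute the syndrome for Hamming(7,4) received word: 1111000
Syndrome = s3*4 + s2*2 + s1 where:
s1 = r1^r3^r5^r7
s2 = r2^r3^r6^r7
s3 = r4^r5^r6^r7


s1=0, s2=0, s3=1

Syndrome = 4 (error at position 4)


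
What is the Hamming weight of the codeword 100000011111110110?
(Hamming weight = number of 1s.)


Counting 1s in 100000011111110110

10


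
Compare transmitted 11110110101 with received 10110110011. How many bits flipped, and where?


XOR: 01000000110

3 error(s) at position(s): 1, 8, 9


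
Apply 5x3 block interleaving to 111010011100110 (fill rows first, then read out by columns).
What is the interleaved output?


Matrix:
  111
  010
  011
  100
  110
Read columns: 100111110110100

100111110110100


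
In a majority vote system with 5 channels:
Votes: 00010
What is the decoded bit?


Ones: 1 out of 5
Threshold: 3

0 (1/5 voted 1)


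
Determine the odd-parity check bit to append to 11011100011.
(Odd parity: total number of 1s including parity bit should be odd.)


Number of 1s in data: 7
Parity bit: 0

0


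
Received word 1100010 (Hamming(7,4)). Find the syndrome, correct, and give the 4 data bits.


Syndrome = 5: error at position 5

Data: 0110 (corrected bit 5)


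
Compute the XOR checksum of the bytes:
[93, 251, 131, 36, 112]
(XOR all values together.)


XOR chain: 93 ^ 251 ^ 131 ^ 36 ^ 112 = 113

113


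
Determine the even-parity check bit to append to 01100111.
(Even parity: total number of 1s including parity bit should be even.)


Number of 1s in data: 5
Parity bit: 1

1


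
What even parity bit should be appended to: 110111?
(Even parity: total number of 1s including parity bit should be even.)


Number of 1s in data: 5
Parity bit: 1

1


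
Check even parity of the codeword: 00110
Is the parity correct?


Number of 1s: 2

Yes, parity is correct (2 ones)


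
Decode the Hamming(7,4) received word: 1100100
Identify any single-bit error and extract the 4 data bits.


Syndrome = 6: error at position 6

Data: 0110 (corrected bit 6)


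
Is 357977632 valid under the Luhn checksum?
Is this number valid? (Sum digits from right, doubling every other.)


Luhn sum = 46
46 mod 10 = 6

Invalid (Luhn sum mod 10 = 6)


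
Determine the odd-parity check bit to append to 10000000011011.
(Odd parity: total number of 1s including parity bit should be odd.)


Number of 1s in data: 5
Parity bit: 0

0


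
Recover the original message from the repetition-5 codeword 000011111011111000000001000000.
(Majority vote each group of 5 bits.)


Groups: 00001, 11110, 11111, 00000, 00010, 00000
Majority votes: 011000

011000


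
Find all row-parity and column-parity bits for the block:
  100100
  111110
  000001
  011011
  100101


Row parities: 01101
Column parities: 100101

Row P: 01101, Col P: 100101, Corner: 1


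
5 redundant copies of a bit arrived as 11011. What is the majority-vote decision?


Ones: 4 out of 5
Threshold: 3

1 (4/5 voted 1)


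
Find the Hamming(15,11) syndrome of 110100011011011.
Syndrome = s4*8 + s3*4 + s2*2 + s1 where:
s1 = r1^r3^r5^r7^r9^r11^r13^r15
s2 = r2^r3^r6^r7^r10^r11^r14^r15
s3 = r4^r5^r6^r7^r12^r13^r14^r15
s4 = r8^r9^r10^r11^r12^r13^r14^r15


s1=0, s2=0, s3=0, s4=0

Syndrome = 0 (no error)


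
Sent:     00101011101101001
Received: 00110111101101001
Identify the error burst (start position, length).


XOR: 00011100000000000

Burst at position 3, length 3


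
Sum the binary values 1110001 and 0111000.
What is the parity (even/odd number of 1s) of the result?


1110001 = 113
0111000 = 56
Sum = 169 = 10101001
1s count = 4

even parity (4 ones in 10101001)


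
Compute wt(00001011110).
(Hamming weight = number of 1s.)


Counting 1s in 00001011110

5


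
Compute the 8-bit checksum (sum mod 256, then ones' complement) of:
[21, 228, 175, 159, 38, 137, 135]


Sum = 893 mod 256 = 125
Complement = 130

130


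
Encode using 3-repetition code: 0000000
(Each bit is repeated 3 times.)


Each bit -> 3 copies

000000000000000000000


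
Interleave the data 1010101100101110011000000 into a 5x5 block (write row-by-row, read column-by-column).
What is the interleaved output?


Matrix:
  10101
  01100
  10111
  00110
  00000
Read columns: 1010001000111100011010100

1010001000111100011010100


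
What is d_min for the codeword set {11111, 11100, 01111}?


Comparing all pairs, minimum distance: 1
Can detect 0 errors, correct 0 errors

1


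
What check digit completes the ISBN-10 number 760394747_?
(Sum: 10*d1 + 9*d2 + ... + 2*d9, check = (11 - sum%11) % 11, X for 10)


Weighted sum: 273
273 mod 11 = 9

Check digit: 2


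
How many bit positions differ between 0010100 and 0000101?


XOR: 0010001
Count of 1s: 2

2


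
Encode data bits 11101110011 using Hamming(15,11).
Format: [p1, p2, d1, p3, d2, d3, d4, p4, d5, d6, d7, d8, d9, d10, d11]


Parity bits: p1=1, p2=0, p3=0, p4=1

101011011110011


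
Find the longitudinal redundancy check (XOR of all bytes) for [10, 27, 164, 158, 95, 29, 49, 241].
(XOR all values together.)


XOR chain: 10 ^ 27 ^ 164 ^ 158 ^ 95 ^ 29 ^ 49 ^ 241 = 169

169


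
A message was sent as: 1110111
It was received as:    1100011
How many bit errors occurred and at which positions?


XOR: 0010100

2 error(s) at position(s): 2, 4


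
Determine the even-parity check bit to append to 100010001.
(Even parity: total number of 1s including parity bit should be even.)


Number of 1s in data: 3
Parity bit: 1

1


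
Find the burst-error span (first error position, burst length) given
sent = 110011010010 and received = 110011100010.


XOR: 000000110000

Burst at position 6, length 2


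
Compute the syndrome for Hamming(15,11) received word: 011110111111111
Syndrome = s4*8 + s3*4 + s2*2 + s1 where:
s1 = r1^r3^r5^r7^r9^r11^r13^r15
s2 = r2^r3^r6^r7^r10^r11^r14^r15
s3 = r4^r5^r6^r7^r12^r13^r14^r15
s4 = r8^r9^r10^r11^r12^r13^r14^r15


s1=1, s2=1, s3=1, s4=0

Syndrome = 7 (error at position 7)


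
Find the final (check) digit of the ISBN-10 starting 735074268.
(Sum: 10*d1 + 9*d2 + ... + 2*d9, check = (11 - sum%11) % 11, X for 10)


Weighted sum: 241
241 mod 11 = 10

Check digit: 1


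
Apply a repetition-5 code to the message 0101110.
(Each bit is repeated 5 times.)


Each bit -> 5 copies

00000111110000011111111111111100000


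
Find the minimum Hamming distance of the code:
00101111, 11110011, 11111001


Comparing all pairs, minimum distance: 2
Can detect 1 errors, correct 0 errors

2


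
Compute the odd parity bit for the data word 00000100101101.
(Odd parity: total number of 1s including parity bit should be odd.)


Number of 1s in data: 5
Parity bit: 0

0


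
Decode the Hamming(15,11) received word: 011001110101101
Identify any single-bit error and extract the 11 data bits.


Syndrome = 12: error at position 12

Data: 10110100101 (corrected bit 12)


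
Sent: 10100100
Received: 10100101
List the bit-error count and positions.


XOR: 00000001

1 error(s) at position(s): 7


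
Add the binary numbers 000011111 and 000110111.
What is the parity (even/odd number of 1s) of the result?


000011111 = 31
000110111 = 55
Sum = 86 = 1010110
1s count = 4

even parity (4 ones in 1010110)
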